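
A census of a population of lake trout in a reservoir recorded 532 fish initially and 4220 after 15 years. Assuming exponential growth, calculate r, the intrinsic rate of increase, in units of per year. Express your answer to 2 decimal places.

From N(t) = N₀·e^(rt): e^(r·15) = 4220/532 = 7.9323.
r·15 = ln(7.9323) = 2.0709, so r = 2.0709/15 = 0.13806.

0.14 per year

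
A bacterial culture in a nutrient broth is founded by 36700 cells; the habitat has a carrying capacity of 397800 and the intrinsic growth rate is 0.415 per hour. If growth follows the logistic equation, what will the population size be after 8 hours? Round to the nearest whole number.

A = (K − N₀)/N₀ = (397800 − 36700)/36700 = 9.8392.
N(t) = K/(1 + A·e^(−rt)) = 397800/(1 + 9.8392×e^(−0.415×8)).
e^(−3.32) = 0.036153; denominator = 1 + 9.8392×0.036153 = 1.3557.
N = 397800/1.3557 = 293424.

293424 cells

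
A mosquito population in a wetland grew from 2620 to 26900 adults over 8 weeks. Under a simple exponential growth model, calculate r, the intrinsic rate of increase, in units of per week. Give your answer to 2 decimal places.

From N(t) = N₀·e^(rt): e^(r·8) = 26900/2620 = 10.267.
r·8 = ln(10.267) = 2.329, so r = 2.329/8 = 0.29112.

0.29 per week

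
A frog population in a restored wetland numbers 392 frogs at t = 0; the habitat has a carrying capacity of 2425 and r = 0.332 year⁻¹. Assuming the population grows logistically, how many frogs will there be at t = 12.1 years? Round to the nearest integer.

A = (K − N₀)/N₀ = (2425 − 392)/392 = 5.1862.
N(t) = K/(1 + A·e^(−rt)) = 2425/(1 + 5.1862×e^(−0.332×12.1)).
e^(−4.017) = 0.018003; denominator = 1 + 5.1862×0.018003 = 1.0934.
N = 2425/1.0934 = 2217.92.

2218 frogs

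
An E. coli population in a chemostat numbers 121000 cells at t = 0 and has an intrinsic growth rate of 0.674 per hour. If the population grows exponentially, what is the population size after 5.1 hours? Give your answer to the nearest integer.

N(t) = N₀·e^(rt) = 121000 × e^(0.674×5.1) = 121000 × e^3.437.
e^3.437 ≈ 31.106, so N ≈ 121000 × 31.106 = 3.763823×10^6.

3763823 cells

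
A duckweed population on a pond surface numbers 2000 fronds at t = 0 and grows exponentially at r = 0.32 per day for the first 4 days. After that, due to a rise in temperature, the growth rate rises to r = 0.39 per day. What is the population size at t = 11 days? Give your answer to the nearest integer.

Phase 1: N(4) = 2000·e^(0.32×4) = 2000·e^1.28 = 7193.28.
Phase 2 runs for 11 − 4 = 7 days at r = 0.39.
N(11) = 7193.28·e^(0.39×7) = 7193.28·e^2.73 = 110294.

110294 fronds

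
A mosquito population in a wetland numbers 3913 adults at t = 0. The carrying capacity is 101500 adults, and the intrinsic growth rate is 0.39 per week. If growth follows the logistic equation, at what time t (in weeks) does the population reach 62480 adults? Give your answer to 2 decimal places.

A = (K − N₀)/N₀ = (101500 − 3913)/3913 = 24.939.
Solve 101500/(1 + 24.939·e^(−0.39t)) = 62480: 1 + 24.939·e^(−0.39t) = 1.6245, so e^(−0.39t) = 0.0250417.
−0.39·t = ln(0.0250417) = -3.6872, so t = 3.6872/0.39 = 9.4544.

9.45 weeks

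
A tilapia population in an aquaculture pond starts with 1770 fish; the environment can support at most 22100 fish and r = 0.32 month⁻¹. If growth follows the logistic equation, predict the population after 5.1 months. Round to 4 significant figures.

A = (K − N₀)/N₀ = (22100 − 1770)/1770 = 11.486.
N(t) = K/(1 + A·e^(−rt)) = 22100/(1 + 11.486×e^(−0.32×5.1)).
e^(−1.632) = 0.19554; denominator = 1 + 11.486×0.19554 = 3.2459.
N = 22100/3.2459 = 6808.53.

6809 fish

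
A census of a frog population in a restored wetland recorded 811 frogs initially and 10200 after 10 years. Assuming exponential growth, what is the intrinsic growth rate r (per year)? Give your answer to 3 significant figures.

0.253 per year

From N(t) = N₀·e^(rt): e^(r·10) = 10200/811 = 12.577.
r·10 = ln(12.577) = 2.5319, so r = 2.5319/10 = 0.25319.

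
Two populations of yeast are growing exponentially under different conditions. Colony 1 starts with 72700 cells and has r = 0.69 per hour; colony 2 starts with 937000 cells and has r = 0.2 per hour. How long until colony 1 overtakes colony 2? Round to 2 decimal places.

5.22 hours

Set 72700·e^(0.69t) = 937000·e^(0.2t).
e^((0.69 − 0.2)t) = 937000/72700 → e^(0.49·t) = 12.889.
0.49·t = ln(12.889) = 2.5563, so t = 2.5563/0.49 = 5.217.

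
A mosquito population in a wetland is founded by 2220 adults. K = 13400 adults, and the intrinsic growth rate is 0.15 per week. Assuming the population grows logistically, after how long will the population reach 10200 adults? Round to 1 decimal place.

A = (K − N₀)/N₀ = (13400 − 2220)/2220 = 5.036.
Solve 13400/(1 + 5.036·e^(−0.15t)) = 10200: 1 + 5.036·e^(−0.15t) = 1.3137, so e^(−0.15t) = 0.0622961.
−0.15·t = ln(0.0622961) = -2.7759, so t = 2.7759/0.15 = 18.506.

18.5 weeks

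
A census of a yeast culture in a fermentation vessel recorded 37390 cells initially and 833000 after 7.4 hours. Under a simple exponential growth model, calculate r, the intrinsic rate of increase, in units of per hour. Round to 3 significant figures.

From N(t) = N₀·e^(rt): e^(r·7.4) = 833000/37390 = 22.279.
r·7.4 = ln(22.279) = 3.1036, so r = 3.1036/7.4 = 0.41941.

0.419 per hour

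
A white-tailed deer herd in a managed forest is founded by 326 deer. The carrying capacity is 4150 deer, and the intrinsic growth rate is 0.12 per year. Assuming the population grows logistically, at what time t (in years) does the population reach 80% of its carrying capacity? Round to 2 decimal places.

A = (K − N₀)/N₀ = (4150 − 326)/326 = 11.73.
Solve 4150/(1 + 11.73·e^(−0.12t)) = 3320: 1 + 11.73·e^(−0.12t) = 1.25, so e^(−0.12t) = 0.0213128.
−0.12·t = ln(0.0213128) = -3.8484, so t = 3.8484/0.12 = 32.07.

32.07 years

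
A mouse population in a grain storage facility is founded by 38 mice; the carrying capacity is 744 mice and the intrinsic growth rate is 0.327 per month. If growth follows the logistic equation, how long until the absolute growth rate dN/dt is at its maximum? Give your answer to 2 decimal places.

Logistic growth is fastest at N = K/2 = 372.
A = (K − N₀)/N₀ = 18.579. Set K/(1 + A·e^(−rt)) = K/2 → A·e^(−rt) = 1.
e^(−0.327t) = 1/18.579 = 0.0538244, so t = ln(18.579)/0.327 = 2.922/0.327 = 8.9359.

8.94 months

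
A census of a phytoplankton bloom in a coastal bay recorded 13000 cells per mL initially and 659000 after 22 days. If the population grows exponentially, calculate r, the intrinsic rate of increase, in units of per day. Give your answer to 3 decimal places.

From N(t) = N₀·e^(rt): e^(r·22) = 659000/13000 = 50.692.
r·22 = ln(50.692) = 3.9258, so r = 3.9258/22 = 0.17844.

0.178 per day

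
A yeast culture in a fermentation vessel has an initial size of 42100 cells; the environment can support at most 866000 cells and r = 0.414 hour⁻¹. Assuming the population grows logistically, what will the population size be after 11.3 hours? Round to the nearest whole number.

A = (K − N₀)/N₀ = (866000 − 42100)/42100 = 19.57.
N(t) = K/(1 + A·e^(−rt)) = 866000/(1 + 19.57×e^(−0.414×11.3)).
e^(−4.678) = 0.0092957; denominator = 1 + 19.57×0.0092957 = 1.1819.
N = 866000/1.1819 = 732707.

732707 cells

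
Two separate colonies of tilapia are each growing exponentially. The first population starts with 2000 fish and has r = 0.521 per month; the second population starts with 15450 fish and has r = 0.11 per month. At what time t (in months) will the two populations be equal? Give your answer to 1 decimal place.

5.0 months

Set 2000·e^(0.521t) = 15450·e^(0.11t).
e^((0.521 − 0.11)t) = 15450/2000 → e^(0.411·t) = 7.725.
0.411·t = ln(7.725) = 2.0445, so t = 2.0445/0.411 = 4.9744.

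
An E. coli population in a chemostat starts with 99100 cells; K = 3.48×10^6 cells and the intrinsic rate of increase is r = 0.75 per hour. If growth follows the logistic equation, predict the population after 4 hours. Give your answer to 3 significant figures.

1290000 cells

A = (K − N₀)/N₀ = (3.48×10^6 − 99100)/99100 = 34.116.
N(t) = K/(1 + A·e^(−rt)) = 3.48×10^6/(1 + 34.116×e^(−0.75×4)).
e^(−3) = 0.049787; denominator = 1 + 34.116×0.049787 = 2.6985.
N = 3.48×10^6/2.6985 = 1.289587×10^6.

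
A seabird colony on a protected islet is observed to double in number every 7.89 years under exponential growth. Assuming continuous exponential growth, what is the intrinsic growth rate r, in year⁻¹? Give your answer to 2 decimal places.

r = ln(2)/t_d = 0.6931/7.89 = 0.087851.

0.09 per year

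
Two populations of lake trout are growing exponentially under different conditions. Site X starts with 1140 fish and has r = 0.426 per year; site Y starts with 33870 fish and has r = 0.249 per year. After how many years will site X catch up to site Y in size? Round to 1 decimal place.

Set 1140·e^(0.426t) = 33870·e^(0.249t).
e^((0.426 − 0.249)t) = 33870/1140 → e^(0.177·t) = 29.711.
0.177·t = ln(29.711) = 3.3915, so t = 3.3915/0.177 = 19.161.

19.2 years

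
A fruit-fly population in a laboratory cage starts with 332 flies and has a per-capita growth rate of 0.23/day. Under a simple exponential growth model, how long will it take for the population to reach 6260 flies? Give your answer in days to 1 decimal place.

Set N₀·e^(rt) = 6260: e^(0.23·t) = 6260/332 = 18.855.
0.23·t = ln(18.855) = 2.9368, so t = 2.9368/0.23 = 12.769.

12.8 days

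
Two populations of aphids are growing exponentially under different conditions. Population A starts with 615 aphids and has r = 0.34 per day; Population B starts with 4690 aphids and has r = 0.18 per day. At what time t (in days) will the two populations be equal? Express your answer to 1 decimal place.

12.7 days

Set 615·e^(0.34t) = 4690·e^(0.18t).
e^((0.34 − 0.18)t) = 4690/615 → e^(0.16·t) = 7.626.
0.16·t = ln(7.626) = 2.0316, so t = 2.0316/0.16 = 12.697.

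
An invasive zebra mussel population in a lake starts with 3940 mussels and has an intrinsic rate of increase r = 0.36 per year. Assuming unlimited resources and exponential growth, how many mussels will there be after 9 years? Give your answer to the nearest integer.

100603 mussels

N(t) = N₀·e^(rt) = 3940 × e^(0.36×9) = 3940 × e^3.24.
e^3.24 ≈ 25.534, so N ≈ 3940 × 25.534 = 100603.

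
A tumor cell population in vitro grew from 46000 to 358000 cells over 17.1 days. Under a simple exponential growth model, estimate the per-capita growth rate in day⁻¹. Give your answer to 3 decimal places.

0.120 per day

From N(t) = N₀·e^(rt): e^(r·17.1) = 358000/46000 = 7.7826.
r·17.1 = ln(7.7826) = 2.0519, so r = 2.0519/17.1 = 0.11999.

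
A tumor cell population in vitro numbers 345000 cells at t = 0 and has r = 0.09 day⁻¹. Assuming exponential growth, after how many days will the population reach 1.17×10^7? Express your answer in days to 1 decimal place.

39.2 days

Set N₀·e^(rt) = 1.17×10^7: e^(0.09·t) = 1.17×10^7/345000 = 33.913.
0.09·t = ln(33.913) = 3.5238, so t = 3.5238/0.09 = 39.153.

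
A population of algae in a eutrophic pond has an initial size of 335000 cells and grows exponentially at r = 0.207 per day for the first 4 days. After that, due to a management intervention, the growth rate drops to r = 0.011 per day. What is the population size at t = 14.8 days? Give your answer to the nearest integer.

Phase 1: N(4) = 335000·e^(0.207×4) = 335000·e^0.828 = 766727.
Phase 2 runs for 14.8 − 4 = 10.8 days at r = 0.011.
N(14.8) = 766727·e^(0.011×10.8) = 766727·e^0.1188 = 863445.

863445 cells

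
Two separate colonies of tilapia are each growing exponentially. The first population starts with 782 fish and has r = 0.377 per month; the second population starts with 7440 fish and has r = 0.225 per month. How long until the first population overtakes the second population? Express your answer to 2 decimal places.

Set 782·e^(0.377t) = 7440·e^(0.225t).
e^((0.377 − 0.225)t) = 7440/782 → e^(0.152·t) = 9.5141.
0.152·t = ln(9.5141) = 2.2528, so t = 2.2528/0.152 = 14.821.

14.82 months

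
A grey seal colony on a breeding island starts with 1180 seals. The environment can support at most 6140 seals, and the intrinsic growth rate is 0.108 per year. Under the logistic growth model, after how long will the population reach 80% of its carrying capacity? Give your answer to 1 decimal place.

A = (K − N₀)/N₀ = (6140 − 1180)/1180 = 4.2034.
Solve 6140/(1 + 4.2034·e^(−0.108t)) = 4912: 1 + 4.2034·e^(−0.108t) = 1.25, so e^(−0.108t) = 0.0594758.
−0.108·t = ln(0.0594758) = -2.8222, so t = 2.8222/0.108 = 26.131.

26.1 years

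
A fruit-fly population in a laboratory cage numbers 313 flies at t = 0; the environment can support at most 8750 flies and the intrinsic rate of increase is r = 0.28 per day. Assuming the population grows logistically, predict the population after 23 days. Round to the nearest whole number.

A = (K − N₀)/N₀ = (8750 − 313)/313 = 26.955.
N(t) = K/(1 + A·e^(−rt)) = 8750/(1 + 26.955×e^(−0.28×23)).
e^(−6.44) = 0.0015964; denominator = 1 + 26.955×0.0015964 = 1.043.
N = 8750/1.043 = 8389.01.

8389 flies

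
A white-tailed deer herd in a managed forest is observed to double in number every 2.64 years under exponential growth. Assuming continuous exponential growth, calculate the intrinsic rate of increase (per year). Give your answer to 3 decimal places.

r = ln(2)/t_d = 0.6931/2.64 = 0.26256.

0.263 per year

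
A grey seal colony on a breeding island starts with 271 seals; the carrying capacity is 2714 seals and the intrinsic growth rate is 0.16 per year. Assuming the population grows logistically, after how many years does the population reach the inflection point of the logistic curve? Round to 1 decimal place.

Logistic growth is fastest at N = K/2 = 1357.
A = (K − N₀)/N₀ = 9.0148. Set K/(1 + A·e^(−rt)) = K/2 → A·e^(−rt) = 1.
e^(−0.16t) = 1/9.0148 = 0.110929, so t = ln(9.0148)/0.16 = 2.1989/0.16 = 13.743.

13.7 years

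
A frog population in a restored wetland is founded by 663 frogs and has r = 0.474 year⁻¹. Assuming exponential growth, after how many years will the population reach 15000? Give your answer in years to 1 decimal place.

6.6 years

Set N₀·e^(rt) = 15000: e^(0.474·t) = 15000/663 = 22.624.
0.474·t = ln(22.624) = 3.119, so t = 3.119/0.474 = 6.5802.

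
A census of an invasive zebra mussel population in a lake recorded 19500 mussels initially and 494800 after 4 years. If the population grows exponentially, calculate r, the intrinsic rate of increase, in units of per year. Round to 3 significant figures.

0.808 per year

From N(t) = N₀·e^(rt): e^(r·4) = 494800/19500 = 25.374.
r·4 = ln(25.374) = 3.2337, so r = 3.2337/4 = 0.80843.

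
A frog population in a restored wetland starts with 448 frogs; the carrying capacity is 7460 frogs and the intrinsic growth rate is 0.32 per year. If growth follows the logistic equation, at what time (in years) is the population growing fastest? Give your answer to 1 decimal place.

Logistic growth is fastest at N = K/2 = 3730.
A = (K − N₀)/N₀ = 15.652. Set K/(1 + A·e^(−rt)) = K/2 → A·e^(−rt) = 1.
e^(−0.32t) = 1/15.652 = 0.0638905, so t = ln(15.652)/0.32 = 2.7506/0.32 = 8.5956.

8.6 years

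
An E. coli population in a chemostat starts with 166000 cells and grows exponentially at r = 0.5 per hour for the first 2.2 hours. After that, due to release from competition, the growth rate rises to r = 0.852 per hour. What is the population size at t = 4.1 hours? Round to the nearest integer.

2516911 cells

Phase 1: N(2.2) = 166000·e^(0.5×2.2) = 166000·e^1.1 = 498692.
Phase 2 runs for 4.1 − 2.2 = 1.9 hours at r = 0.852.
N(4.1) = 498692·e^(0.852×1.9) = 498692·e^1.619 = 2.516911×10^6.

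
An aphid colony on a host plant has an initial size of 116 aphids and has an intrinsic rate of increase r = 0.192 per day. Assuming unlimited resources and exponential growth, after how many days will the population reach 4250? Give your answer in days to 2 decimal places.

Set N₀·e^(rt) = 4250: e^(0.192·t) = 4250/116 = 36.638.
0.192·t = ln(36.638) = 3.6011, so t = 3.6011/0.192 = 18.756.

18.76 days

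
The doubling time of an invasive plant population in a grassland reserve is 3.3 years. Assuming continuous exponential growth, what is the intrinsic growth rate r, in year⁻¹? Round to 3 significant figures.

0.210 per year

r = ln(2)/t_d = 0.6931/3.3 = 0.21004.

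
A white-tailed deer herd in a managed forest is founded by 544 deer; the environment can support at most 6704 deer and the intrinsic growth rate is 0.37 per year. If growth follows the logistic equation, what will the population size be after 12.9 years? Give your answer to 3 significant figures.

6120 deer

A = (K − N₀)/N₀ = (6704 − 544)/544 = 11.324.
N(t) = K/(1 + A·e^(−rt)) = 6704/(1 + 11.324×e^(−0.37×12.9)).
e^(−4.773) = 0.008455; denominator = 1 + 11.324×0.008455 = 1.0957.
N = 6704/1.0957 = 6118.24.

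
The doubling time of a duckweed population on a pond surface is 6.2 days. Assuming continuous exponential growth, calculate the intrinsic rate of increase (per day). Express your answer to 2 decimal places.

0.11 per day

r = ln(2)/t_d = 0.6931/6.2 = 0.1118.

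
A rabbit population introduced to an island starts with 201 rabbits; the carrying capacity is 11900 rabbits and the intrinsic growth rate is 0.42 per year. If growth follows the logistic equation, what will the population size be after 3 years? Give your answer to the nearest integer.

A = (K − N₀)/N₀ = (11900 − 201)/201 = 58.204.
N(t) = K/(1 + A·e^(−rt)) = 11900/(1 + 58.204×e^(−0.42×3)).
e^(−1.26) = 0.28365; denominator = 1 + 58.204×0.28365 = 17.51.
N = 11900/17.51 = 679.62.

680 rabbits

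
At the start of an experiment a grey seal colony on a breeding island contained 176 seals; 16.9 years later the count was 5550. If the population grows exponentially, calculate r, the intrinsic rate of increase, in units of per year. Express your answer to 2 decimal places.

From N(t) = N₀·e^(rt): e^(r·16.9) = 5550/176 = 31.534.
r·16.9 = ln(31.534) = 3.4511, so r = 3.4511/16.9 = 0.20421.

0.20 per year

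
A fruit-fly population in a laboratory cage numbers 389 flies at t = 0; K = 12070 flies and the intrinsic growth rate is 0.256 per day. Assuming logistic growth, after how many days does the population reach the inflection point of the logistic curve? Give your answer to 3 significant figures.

Logistic growth is fastest at N = K/2 = 6035.
A = (K − N₀)/N₀ = 30.028. Set K/(1 + A·e^(−rt)) = K/2 → A·e^(−rt) = 1.
e^(−0.256t) = 1/30.028 = 0.0333019, so t = ln(30.028)/0.256 = 3.4021/0.256 = 13.29.

13.3 days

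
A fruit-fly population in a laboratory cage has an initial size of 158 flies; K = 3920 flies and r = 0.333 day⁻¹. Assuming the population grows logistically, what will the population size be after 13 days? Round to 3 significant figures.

2980 flies

A = (K − N₀)/N₀ = (3920 − 158)/158 = 23.81.
N(t) = K/(1 + A·e^(−rt)) = 3920/(1 + 23.81×e^(−0.333×13)).
e^(−4.329) = 0.013181; denominator = 1 + 23.81×0.013181 = 1.3138.
N = 3920/1.3138 = 2983.63.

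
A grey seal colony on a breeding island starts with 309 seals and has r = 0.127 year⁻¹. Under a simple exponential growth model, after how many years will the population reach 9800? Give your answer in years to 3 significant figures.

Set N₀·e^(rt) = 9800: e^(0.127·t) = 9800/309 = 31.715.
0.127·t = ln(31.715) = 3.4568, so t = 3.4568/0.127 = 27.219.

27.2 years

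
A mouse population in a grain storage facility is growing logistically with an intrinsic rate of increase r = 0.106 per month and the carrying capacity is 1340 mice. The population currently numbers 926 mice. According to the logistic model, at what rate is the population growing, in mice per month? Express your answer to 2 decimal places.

30.33 mice per month

dN/dt = rN(1 − N/K) = 0.106 × 926 × (1 − 926/1340).
1 − 926/1340 = 0.30896; dN/dt = 0.106 × 926 × 0.30896 = 30.326.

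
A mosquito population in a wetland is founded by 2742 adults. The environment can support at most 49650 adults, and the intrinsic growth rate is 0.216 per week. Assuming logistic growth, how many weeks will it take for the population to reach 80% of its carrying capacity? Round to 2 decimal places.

19.56 weeks

A = (K − N₀)/N₀ = (49650 − 2742)/2742 = 17.107.
Solve 49650/(1 + 17.107·e^(−0.216t)) = 39720: 1 + 17.107·e^(−0.216t) = 1.25, so e^(−0.216t) = 0.0146137.
−0.216·t = ln(0.0146137) = -4.2258, so t = 4.2258/0.216 = 19.564.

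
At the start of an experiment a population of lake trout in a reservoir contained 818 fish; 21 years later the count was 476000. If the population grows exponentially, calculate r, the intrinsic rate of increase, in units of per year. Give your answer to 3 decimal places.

0.303 per year

From N(t) = N₀·e^(rt): e^(r·21) = 476000/818 = 581.91.
r·21 = ln(581.91) = 6.3663, so r = 6.3663/21 = 0.30316.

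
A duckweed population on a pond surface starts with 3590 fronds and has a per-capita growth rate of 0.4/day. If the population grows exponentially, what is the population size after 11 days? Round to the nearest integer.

N(t) = N₀·e^(rt) = 3590 × e^(0.4×11) = 3590 × e^4.4.
e^4.4 ≈ 81.451, so N ≈ 3590 × 81.451 = 292409.

292409 fronds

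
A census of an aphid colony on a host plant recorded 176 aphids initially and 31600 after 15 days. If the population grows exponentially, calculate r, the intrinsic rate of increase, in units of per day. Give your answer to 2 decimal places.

From N(t) = N₀·e^(rt): e^(r·15) = 31600/176 = 179.55.
r·15 = ln(179.55) = 5.1904, so r = 5.1904/15 = 0.34603.

0.35 per day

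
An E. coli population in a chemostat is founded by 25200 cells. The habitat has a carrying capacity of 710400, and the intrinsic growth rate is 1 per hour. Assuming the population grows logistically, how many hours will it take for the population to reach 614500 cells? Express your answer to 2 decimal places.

5.16 hours

A = (K − N₀)/N₀ = (710400 − 25200)/25200 = 27.19.
Solve 710400/(1 + 27.19·e^(−1t)) = 614500: 1 + 27.19·e^(−1t) = 1.1561, so e^(−1t) = 0.00573958.
−1·t = ln(0.00573958) = -5.1604, so t = 5.1604/1 = 5.1604.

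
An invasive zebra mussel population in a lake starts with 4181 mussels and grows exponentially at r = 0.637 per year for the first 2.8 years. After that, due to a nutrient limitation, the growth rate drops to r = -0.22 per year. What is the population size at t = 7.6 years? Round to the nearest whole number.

8655 mussels

Phase 1: N(2.8) = 4181·e^(0.637×2.8) = 4181·e^1.784 = 24882.1.
Phase 2 runs for 7.6 − 2.8 = 4.8 years at r = -0.22.
N(7.6) = 24882.1·e^(-0.22×4.8) = 24882.1·e^-1.056 = 8655.11.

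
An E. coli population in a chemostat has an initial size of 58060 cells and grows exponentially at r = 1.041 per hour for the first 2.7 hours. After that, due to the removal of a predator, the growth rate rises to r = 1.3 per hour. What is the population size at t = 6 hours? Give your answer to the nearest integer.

Phase 1: N(2.7) = 58060·e^(1.041×2.7) = 58060·e^2.811 = 965047.
Phase 2 runs for 6 − 2.7 = 3.3 hours at r = 1.3.
N(6) = 965047·e^(1.3×3.3) = 965047·e^4.29 = 7.041608×10^7.

70416082 cells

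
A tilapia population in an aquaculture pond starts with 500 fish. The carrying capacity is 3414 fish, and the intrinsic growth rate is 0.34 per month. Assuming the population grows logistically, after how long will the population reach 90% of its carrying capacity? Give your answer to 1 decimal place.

11.6 months

A = (K − N₀)/N₀ = (3414 − 500)/500 = 5.828.
Solve 3414/(1 + 5.828·e^(−0.34t)) = 3072.6: 1 + 5.828·e^(−0.34t) = 1.1111, so e^(−0.34t) = 0.019065.
−0.34·t = ln(0.019065) = -3.9599, so t = 3.9599/0.34 = 11.647.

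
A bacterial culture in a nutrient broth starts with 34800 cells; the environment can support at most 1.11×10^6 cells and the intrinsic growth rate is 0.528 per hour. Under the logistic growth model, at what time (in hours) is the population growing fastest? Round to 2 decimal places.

Logistic growth is fastest at N = K/2 = 555000.
A = (K − N₀)/N₀ = 30.897. Set K/(1 + A·e^(−rt)) = K/2 → A·e^(−rt) = 1.
e^(−0.528t) = 1/30.897 = 0.0323661, so t = ln(30.897)/0.528 = 3.4306/0.528 = 6.4974.

6.50 hours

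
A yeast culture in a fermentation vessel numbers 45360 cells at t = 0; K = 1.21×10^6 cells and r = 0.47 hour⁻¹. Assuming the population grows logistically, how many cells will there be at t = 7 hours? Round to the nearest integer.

618448 cells

A = (K − N₀)/N₀ = (1.21×10^6 − 45360)/45360 = 25.675.
N(t) = K/(1 + A·e^(−rt)) = 1.21×10^6/(1 + 25.675×e^(−0.47×7)).
e^(−3.29) = 0.037254; denominator = 1 + 25.675×0.037254 = 1.9565.
N = 1.21×10^6/1.9565 = 618448.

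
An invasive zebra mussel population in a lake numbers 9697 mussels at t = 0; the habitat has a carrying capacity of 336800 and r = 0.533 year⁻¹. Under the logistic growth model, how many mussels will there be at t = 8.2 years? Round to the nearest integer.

A = (K − N₀)/N₀ = (336800 − 9697)/9697 = 33.732.
N(t) = K/(1 + A·e^(−rt)) = 336800/(1 + 33.732×e^(−0.533×8.2)).
e^(−4.371) = 0.012644; denominator = 1 + 33.732×0.012644 = 1.4265.
N = 336800/1.4265 = 236102.

236102 mussels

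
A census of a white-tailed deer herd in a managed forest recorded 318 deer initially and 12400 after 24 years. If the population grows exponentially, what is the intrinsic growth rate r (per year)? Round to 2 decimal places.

From N(t) = N₀·e^(rt): e^(r·24) = 12400/318 = 38.994.
r·24 = ln(38.994) = 3.6634, so r = 3.6634/24 = 0.15264.

0.15 per year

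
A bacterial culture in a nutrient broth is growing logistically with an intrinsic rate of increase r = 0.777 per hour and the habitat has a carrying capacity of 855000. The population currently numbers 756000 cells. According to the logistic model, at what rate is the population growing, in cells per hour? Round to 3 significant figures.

68000 cells per hour

dN/dt = rN(1 − N/K) = 0.777 × 756000 × (1 − 756000/855000).
1 − 756000/855000 = 0.11579; dN/dt = 0.777 × 756000 × 0.11579 = 68016.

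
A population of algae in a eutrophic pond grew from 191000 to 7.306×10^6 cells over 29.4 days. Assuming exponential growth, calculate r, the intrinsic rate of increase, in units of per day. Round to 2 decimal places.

From N(t) = N₀·e^(rt): e^(r·29.4) = 7.306×10^6/191000 = 38.251.
r·29.4 = ln(38.251) = 3.6442, so r = 3.6442/29.4 = 0.12395.

0.12 per day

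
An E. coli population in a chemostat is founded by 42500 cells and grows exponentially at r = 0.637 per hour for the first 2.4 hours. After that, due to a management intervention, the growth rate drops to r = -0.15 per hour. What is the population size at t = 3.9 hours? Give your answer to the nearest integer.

156539 cells

Phase 1: N(2.4) = 42500·e^(0.637×2.4) = 42500·e^1.529 = 196037.
Phase 2 runs for 3.9 − 2.4 = 1.5 hours at r = -0.15.
N(3.9) = 196037·e^(-0.15×1.5) = 196037·e^-0.225 = 156539.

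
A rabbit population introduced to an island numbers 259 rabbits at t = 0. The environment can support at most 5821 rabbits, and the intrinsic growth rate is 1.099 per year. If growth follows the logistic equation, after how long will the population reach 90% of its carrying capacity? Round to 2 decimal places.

A = (K − N₀)/N₀ = (5821 − 259)/259 = 21.475.
Solve 5821/(1 + 21.475·e^(−1.099t)) = 5238.9: 1 + 21.475·e^(−1.099t) = 1.1111, so e^(−1.099t) = 0.005174.
−1.099·t = ln(0.005174) = -5.2641, so t = 5.2641/1.099 = 4.7899.

4.79 years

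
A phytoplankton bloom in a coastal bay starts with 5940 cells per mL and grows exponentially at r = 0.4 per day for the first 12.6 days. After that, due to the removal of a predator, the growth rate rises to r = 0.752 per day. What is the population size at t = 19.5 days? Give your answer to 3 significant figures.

164000000 cells per mL

Phase 1: N(12.6) = 5940·e^(0.4×12.6) = 5940·e^5.04 = 917552.
Phase 2 runs for 19.5 − 12.6 = 6.9 days at r = 0.752.
N(19.5) = 917552·e^(0.752×6.9) = 917552·e^5.189 = 1.644742×10^8.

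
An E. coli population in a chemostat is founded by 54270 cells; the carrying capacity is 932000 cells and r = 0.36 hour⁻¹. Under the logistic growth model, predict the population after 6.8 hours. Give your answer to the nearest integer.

388584 cells

A = (K − N₀)/N₀ = (932000 − 54270)/54270 = 16.173.
N(t) = K/(1 + A·e^(−rt)) = 932000/(1 + 16.173×e^(−0.36×6.8)).
e^(−2.448) = 0.086466; denominator = 1 + 16.173×0.086466 = 2.3985.
N = 932000/2.3985 = 388584.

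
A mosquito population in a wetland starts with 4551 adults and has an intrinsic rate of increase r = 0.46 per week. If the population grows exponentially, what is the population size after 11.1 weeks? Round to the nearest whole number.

N(t) = N₀·e^(rt) = 4551 × e^(0.46×11.1) = 4551 × e^5.106.
e^5.106 ≈ 165.01, so N ≈ 4551 × 165.01 = 750956.

750956 adults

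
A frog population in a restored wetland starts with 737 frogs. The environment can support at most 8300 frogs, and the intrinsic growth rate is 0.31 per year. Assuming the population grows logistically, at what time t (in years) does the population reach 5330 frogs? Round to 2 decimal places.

9.40 years

A = (K − N₀)/N₀ = (8300 − 737)/737 = 10.262.
Solve 8300/(1 + 10.262·e^(−0.31t)) = 5330: 1 + 10.262·e^(−0.31t) = 1.5572, so e^(−0.31t) = 0.0543003.
−0.31·t = ln(0.0543003) = -2.9132, so t = 2.9132/0.31 = 9.3975.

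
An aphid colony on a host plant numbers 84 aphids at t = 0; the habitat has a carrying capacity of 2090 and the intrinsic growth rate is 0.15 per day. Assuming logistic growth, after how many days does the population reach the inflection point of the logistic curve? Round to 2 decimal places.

Logistic growth is fastest at N = K/2 = 1045.
A = (K − N₀)/N₀ = 23.881. Set K/(1 + A·e^(−rt)) = K/2 → A·e^(−rt) = 1.
e^(−0.15t) = 1/23.881 = 0.0418744, so t = ln(23.881)/0.15 = 3.1731/0.15 = 21.154.

21.15 days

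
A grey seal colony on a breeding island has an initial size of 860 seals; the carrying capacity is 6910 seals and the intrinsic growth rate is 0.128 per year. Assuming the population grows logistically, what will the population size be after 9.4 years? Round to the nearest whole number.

A = (K − N₀)/N₀ = (6910 − 860)/860 = 7.0349.
N(t) = K/(1 + A·e^(−rt)) = 6910/(1 + 7.0349×e^(−0.128×9.4)).
e^(−1.203) = 0.30023; denominator = 1 + 7.0349×0.30023 = 3.1121.
N = 6910/3.1121 = 2220.37.

2220 seals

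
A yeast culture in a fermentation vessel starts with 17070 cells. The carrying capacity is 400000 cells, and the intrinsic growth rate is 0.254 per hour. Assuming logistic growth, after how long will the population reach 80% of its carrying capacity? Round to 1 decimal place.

17.7 hours

A = (K − N₀)/N₀ = (400000 − 17070)/17070 = 22.433.
Solve 400000/(1 + 22.433·e^(−0.254t)) = 320000: 1 + 22.433·e^(−0.254t) = 1.25, so e^(−0.254t) = 0.0111443.
−0.254·t = ln(0.0111443) = -4.4968, so t = 4.4968/0.254 = 17.704.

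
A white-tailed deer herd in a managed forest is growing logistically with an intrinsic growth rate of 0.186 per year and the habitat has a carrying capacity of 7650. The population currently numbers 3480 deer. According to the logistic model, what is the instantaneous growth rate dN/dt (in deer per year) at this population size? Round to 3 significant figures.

dN/dt = rN(1 − N/K) = 0.186 × 3480 × (1 − 3480/7650).
1 − 3480/7650 = 0.5451; dN/dt = 0.186 × 3480 × 0.5451 = 352.83.

353 deer per year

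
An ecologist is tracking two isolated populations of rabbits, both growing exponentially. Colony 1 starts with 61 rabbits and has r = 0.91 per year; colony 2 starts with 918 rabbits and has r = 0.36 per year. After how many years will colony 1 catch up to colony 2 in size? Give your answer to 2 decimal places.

4.93 years

Set 61·e^(0.91t) = 918·e^(0.36t).
e^((0.91 − 0.36)t) = 918/61 → e^(0.55·t) = 15.049.
0.55·t = ln(15.049) = 2.7113, so t = 2.7113/0.55 = 4.9297.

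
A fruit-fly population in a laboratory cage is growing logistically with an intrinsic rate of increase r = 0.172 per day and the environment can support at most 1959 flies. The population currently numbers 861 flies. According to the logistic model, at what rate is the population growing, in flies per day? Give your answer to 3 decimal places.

dN/dt = rN(1 − N/K) = 0.172 × 861 × (1 − 861/1959).
1 − 861/1959 = 0.56049; dN/dt = 0.172 × 861 × 0.56049 = 83.004.

83.004 flies per day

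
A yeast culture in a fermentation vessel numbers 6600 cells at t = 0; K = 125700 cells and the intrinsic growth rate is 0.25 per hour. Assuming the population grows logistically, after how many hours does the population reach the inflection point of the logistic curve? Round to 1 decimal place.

Logistic growth is fastest at N = K/2 = 62850.
A = (K − N₀)/N₀ = 18.045. Set K/(1 + A·e^(−rt)) = K/2 → A·e^(−rt) = 1.
e^(−0.25t) = 1/18.045 = 0.0554156, so t = ln(18.045)/0.25 = 2.8929/0.25 = 11.572.

11.6 hours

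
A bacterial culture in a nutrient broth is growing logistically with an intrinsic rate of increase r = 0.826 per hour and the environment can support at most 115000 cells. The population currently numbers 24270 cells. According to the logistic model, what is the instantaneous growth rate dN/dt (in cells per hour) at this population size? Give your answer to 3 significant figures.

dN/dt = rN(1 − N/K) = 0.826 × 24270 × (1 − 24270/115000).
1 − 24270/115000 = 0.78896; dN/dt = 0.826 × 24270 × 0.78896 = 15816.

15800 cells per hour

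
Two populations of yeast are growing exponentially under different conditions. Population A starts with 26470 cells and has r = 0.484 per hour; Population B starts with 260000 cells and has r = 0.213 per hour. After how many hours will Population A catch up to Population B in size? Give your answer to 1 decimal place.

8.4 hours

Set 26470·e^(0.484t) = 260000·e^(0.213t).
e^((0.484 − 0.213)t) = 260000/26470 → e^(0.271·t) = 9.8224.
0.271·t = ln(9.8224) = 2.2847, so t = 2.2847/0.271 = 8.4305.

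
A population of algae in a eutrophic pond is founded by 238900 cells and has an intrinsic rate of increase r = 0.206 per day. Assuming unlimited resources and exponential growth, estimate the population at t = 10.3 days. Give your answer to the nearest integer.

1993895 cells

N(t) = N₀·e^(rt) = 238900 × e^(0.206×10.3) = 238900 × e^2.122.
e^2.122 ≈ 8.3461, so N ≈ 238900 × 8.3461 = 1.993895×10^6.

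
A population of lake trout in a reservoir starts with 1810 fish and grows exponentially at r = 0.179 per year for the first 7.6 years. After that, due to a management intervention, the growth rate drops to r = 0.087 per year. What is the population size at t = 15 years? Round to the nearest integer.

13430 fish

Phase 1: N(7.6) = 1810·e^(0.179×7.6) = 1810·e^1.36 = 7054.93.
Phase 2 runs for 15 − 7.6 = 7.4 years at r = 0.087.
N(15) = 7054.93·e^(0.087×7.4) = 7054.93·e^0.6438 = 13430.5.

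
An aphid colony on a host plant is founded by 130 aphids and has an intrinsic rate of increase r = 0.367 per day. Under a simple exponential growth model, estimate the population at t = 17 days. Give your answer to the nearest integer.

66605 aphids

N(t) = N₀·e^(rt) = 130 × e^(0.367×17) = 130 × e^6.239.
e^6.239 ≈ 512.35, so N ≈ 130 × 512.35 = 66605.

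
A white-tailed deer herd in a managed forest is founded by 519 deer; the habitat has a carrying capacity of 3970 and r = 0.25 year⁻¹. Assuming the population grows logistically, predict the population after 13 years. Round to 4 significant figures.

3156 deer

A = (K − N₀)/N₀ = (3970 − 519)/519 = 6.6493.
N(t) = K/(1 + A·e^(−rt)) = 3970/(1 + 6.6493×e^(−0.25×13)).
e^(−3.25) = 0.038774; denominator = 1 + 6.6493×0.038774 = 1.2578.
N = 3970/1.2578 = 3156.25.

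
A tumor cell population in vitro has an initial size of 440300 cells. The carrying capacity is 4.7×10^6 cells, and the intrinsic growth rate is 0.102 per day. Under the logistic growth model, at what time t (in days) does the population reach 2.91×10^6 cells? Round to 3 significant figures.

27.0 days

A = (K − N₀)/N₀ = (4.7×10^6 − 440300)/440300 = 9.6745.
Solve 4.7×10^6/(1 + 9.6745·e^(−0.102t)) = 2.91×10^6: 1 + 9.6745·e^(−0.102t) = 1.6151, so e^(−0.102t) = 0.0635813.
−0.102·t = ln(0.0635813) = -2.7554, so t = 2.7554/0.102 = 27.014.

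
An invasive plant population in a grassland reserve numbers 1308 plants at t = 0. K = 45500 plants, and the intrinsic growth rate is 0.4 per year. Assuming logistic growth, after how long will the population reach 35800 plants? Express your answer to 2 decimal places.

A = (K − N₀)/N₀ = (45500 − 1308)/1308 = 33.786.
Solve 45500/(1 + 33.786·e^(−0.4t)) = 35800: 1 + 33.786·e^(−0.4t) = 1.2709, so e^(−0.4t) = 0.0080196.
−0.4·t = ln(0.0080196) = -4.8259, so t = 4.8259/0.4 = 12.065.

12.06 years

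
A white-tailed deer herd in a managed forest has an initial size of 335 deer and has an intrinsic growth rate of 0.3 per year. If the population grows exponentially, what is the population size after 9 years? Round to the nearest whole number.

4985 deer

N(t) = N₀·e^(rt) = 335 × e^(0.3×9) = 335 × e^2.7.
e^2.7 ≈ 14.88, so N ≈ 335 × 14.88 = 4984.71.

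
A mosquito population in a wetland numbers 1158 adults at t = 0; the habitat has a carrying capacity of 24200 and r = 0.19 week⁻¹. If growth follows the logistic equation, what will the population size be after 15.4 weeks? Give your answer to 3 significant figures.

A = (K − N₀)/N₀ = (24200 − 1158)/1158 = 19.898.
N(t) = K/(1 + A·e^(−rt)) = 24200/(1 + 19.898×e^(−0.19×15.4)).
e^(−2.926) = 0.053611; denominator = 1 + 19.898×0.053611 = 2.0668.
N = 24200/2.0668 = 11709.2.

11700 adults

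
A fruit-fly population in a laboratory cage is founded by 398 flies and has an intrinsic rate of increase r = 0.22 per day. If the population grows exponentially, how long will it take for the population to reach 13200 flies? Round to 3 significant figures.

15.9 days

Set N₀·e^(rt) = 13200: e^(0.22·t) = 13200/398 = 33.166.
0.22·t = ln(33.166) = 3.5015, so t = 3.5015/0.22 = 15.916.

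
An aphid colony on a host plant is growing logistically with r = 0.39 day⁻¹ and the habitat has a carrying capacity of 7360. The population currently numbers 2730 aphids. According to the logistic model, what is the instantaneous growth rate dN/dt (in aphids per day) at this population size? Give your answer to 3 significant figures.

670 aphids per day

dN/dt = rN(1 − N/K) = 0.39 × 2730 × (1 − 2730/7360).
1 − 2730/7360 = 0.62908; dN/dt = 0.39 × 2730 × 0.62908 = 669.78.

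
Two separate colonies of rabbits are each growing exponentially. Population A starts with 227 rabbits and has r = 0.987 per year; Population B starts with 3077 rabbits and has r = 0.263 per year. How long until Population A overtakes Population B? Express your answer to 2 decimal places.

3.60 years

Set 227·e^(0.987t) = 3077·e^(0.263t).
e^((0.987 − 0.263)t) = 3077/227 → e^(0.724·t) = 13.555.
0.724·t = ln(13.555) = 2.6068, so t = 2.6068/0.724 = 3.6005.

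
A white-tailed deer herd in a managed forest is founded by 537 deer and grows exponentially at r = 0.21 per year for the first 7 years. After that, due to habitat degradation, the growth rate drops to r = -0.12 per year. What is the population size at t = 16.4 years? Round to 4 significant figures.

756.0 deer

Phase 1: N(7) = 537·e^(0.21×7) = 537·e^1.47 = 2335.54.
Phase 2 runs for 16.4 − 7 = 9.4 years at r = -0.12.
N(16.4) = 2335.54·e^(-0.12×9.4) = 2335.54·e^-1.128 = 755.967.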